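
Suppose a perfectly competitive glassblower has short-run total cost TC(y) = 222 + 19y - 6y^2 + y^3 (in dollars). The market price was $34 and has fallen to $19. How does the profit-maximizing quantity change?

Output falls from 5 to 4

MC = 19 - 12y + 3y^2; the shutdown threshold is min AVC = $10 (at y = 3).
At P = $34 ≥ min AVC, set P = MC on the rising branch: y = 5.
At P = $19 ≥ min AVC, set P = MC: y = 4. The firm stays open but cuts output.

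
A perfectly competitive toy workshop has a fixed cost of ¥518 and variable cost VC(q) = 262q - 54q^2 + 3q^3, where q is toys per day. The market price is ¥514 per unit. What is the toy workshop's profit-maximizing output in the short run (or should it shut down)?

Strip out fixed cost: VC = 262q - 54q^2 + 3q^3. Then AVC = 262 - 54q + 3q^2 and MC = 262 - 108q + 9q^2.
AVC is minimized where dAVC/dq = -54 + 6q = 0, at q = 9; min AVC = 262 - 54·9 + 3·9^2 = ¥19.
Since P = ¥514 ≥ min AVC = ¥19, price covers variable cost and the firm should produce.
Set P = MC: 514 = 262 - 108q + 9q^2 → -252 - 108q + 9q^2 = 0. The roots are q = -2 and q = 14; the profit-maximizing output is on the rising part of MC, so q* = 14.
Check: AVC at q = 14 is ¥94 ≤ P, so revenue covers variable cost.
Profit = P·q − TC = 514·14 − 1834 = ¥5362.

Produce at q = 14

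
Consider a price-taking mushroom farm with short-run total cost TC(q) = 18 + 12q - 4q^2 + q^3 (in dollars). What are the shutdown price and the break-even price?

Shutdown price = $8; break-even price = $15

AVC = 12 - 4q + q^2; minimized at q = 2, giving min AVC = $8. That is the shutdown price.
ATC = 18/q + 12 - 4q + q^2. Setting dATC/dq = −18/q^2 − 4 + 2q = 0 gives q = 3 (since 2·3^3 − 4·3^2 = 18).
min ATC = 18/3 + 12 − 4·3 + 3^2 = $15. That is the break-even price.
For $8 ≤ P < $15 the firm produces at a loss; below $8 it shuts down.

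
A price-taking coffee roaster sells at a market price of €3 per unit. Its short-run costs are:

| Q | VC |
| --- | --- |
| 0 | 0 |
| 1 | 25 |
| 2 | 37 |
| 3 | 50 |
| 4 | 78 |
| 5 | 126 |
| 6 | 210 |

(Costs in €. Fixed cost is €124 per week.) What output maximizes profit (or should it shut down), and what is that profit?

Compute π = P·Q − TC at each output: Q=0: -124; Q=1: -146; Q=2: -155; Q=3: -165; Q=4: -190; Q=5: -235; Q=6: -316.
Profit is highest at Q = 0. Equivalently, the lowest AVC in the table is 50/3 ≈ €16.67 at Q = 3, and P = €3 falls below it — price never covers variable cost, so the firm shuts down and loses only its fixed cost.

Q = 0 (shut down); profit = -€124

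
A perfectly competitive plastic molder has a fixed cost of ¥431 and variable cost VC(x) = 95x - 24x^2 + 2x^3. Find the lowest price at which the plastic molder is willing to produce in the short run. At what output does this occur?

Short-run supply begins at min AVC. From VC = 95x - 24x^2 + 2x^3, AVC = 95 - 24x + 2x^2.
At the minimum of AVC, MC = AVC. MC = 95 - 48x + 6x^2; setting MC = AVC gives 4x^2 - 24x = 0, so x = 6. min AVC = 23.
So the shutdown price is ¥23.

¥23 per unit, at x = 6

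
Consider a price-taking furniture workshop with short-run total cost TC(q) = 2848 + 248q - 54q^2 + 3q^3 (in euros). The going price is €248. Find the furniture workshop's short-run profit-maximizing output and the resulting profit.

Profit = -€256 at q = 12

AVC = 248 - 54q + 3q^2; min AVC = €5 at q = 9. Since P = €248 ≥ min AVC, the firm produces.
With MC = 248 - 108q + 9q^2, P = MC on the upward-sloping part at q* = 12.
TR = 248·12 = 2976. TC = 2848 + 384 = 3232. Profit = 2976 − 3232 = -€256.
By producing, the firm covers all variable cost plus €2592 of fixed cost; shutting down would lose the full €2848.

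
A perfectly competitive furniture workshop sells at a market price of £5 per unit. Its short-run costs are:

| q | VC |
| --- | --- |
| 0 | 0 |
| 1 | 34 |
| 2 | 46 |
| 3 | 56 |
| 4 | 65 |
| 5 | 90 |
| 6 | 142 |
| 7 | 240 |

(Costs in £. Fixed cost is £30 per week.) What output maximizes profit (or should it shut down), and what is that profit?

Tabulate TR − TC: q=0: -30; q=1: -59; q=2: -66; q=3: -71; q=4: -75; q=5: -95; q=6: -142; q=7: -235.
Profit is highest at q = 0. Equivalently, the lowest AVC in the table is 65/4 ≈ £16.25 at q = 4, and P = £5 falls below it — price never covers variable cost, so the firm shuts down and loses only its fixed cost.

q = 0 (shut down); profit = -£30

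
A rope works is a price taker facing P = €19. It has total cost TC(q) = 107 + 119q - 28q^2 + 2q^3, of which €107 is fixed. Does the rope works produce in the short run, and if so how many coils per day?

Shut down

Variable cost is VC = 119q - 28q^2 + 2q^3, so AVC = VC/q = 119 - 28q + 2q^2 and MC = dTC/dq = 119 - 56q + 6q^2.
AVC hits its minimum where MC = AVC, at q = 7, giving min AVC = 119 - 28·7 + 2·7^2 = €21.
Since P = €19 < min AVC = €21, price fails to cover variable cost at any output.
Best response: produce nothing and absorb the €107 fixed cost.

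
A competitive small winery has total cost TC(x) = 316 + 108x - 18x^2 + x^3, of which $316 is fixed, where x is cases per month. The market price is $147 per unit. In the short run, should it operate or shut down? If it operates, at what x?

Produce at x = 13

From TC, MC = TC'(x) = 108 - 36x + 3x^2 and AVC = VC/x = 108 - 18x + x^2.
AVC hits its minimum where MC = AVC, at x = 9, giving min AVC = 108 - 18·9 + 9^2 = $27.
Because $147 ≥ $27, revenue can cover variable cost; the firm operates.
Solving P = MC: -39 - 36x + 3x^2 = 0 ⇒ x = -1 or 13. On the upward-sloping branch, x* = 13.
Check: AVC at x = 13 is $43 ≤ P, so revenue covers variable cost.
Profit = P·x − TC = 147·13 − 875 = $1036.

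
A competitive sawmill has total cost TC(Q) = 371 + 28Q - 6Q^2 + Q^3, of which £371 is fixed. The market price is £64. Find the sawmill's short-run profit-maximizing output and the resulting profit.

Profit = -£155 at Q = 6

AVC = 28 - 6Q + Q^2 has its minimum £19 at Q = 3; price £64 clears that bar, so the firm operates.
With MC = 28 - 12Q + 3Q^2, P = MC on the upward-sloping part at Q* = 6.
TR = 64·6 = 384. TC = 371 + 168 = 539. Profit = 384 − 539 = -£155.
By producing, the firm covers all variable cost plus £216 of fixed cost; shutting down would lose the full £371.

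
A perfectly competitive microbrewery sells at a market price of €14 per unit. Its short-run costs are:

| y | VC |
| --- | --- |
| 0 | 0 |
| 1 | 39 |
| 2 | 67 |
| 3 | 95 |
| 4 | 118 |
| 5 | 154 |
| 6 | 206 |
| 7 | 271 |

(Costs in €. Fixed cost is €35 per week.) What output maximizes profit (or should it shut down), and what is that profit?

Compute π = P·y − TC at each output: y=0: -35; y=1: -60; y=2: -74; y=3: -88; y=4: -97; y=5: -119; y=6: -157; y=7: -208.
Profit is highest at y = 0. Equivalently, the lowest AVC in the table is 118/4 ≈ €29.50 at y = 4, and P = €14 falls below it — price never covers variable cost, so the firm shuts down and loses only its fixed cost.

y = 0 (shut down); profit = -€35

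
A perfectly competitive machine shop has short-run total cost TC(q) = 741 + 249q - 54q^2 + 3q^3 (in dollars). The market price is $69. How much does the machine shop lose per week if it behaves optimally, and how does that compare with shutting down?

AVC = 249 - 54q + 3q^2 has its minimum $6 at q = 9; price $69 clears that bar, so the firm operates.
With MC = 249 - 108q + 9q^2, P = MC on the upward-sloping part at q* = 10.
TR = 69·10 = 690. TC = 741 + 90 = 831. Profit = 690 − 831 = -$141.
That loss of $141 beats the $741 the firm would lose by shutting down; producing recovers $600 of fixed cost.

Profit = -$141 at q = 10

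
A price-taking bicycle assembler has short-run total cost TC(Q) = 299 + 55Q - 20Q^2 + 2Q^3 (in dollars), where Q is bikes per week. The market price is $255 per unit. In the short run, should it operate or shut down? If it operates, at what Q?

From TC, MC = TC'(Q) = 55 - 40Q + 6Q^2 and AVC = VC/Q = 55 - 20Q + 2Q^2.
The AVC parabola has its vertex at Q = 20/4 = 5, where AVC = 55 - 20·5 + 2·5^2 = $5.
P = $255 exceeds min AVC = $5, so the firm stays open.
Solving P = MC: -200 - 40Q + 6Q^2 = 0 ⇒ Q = -10/3 or 10. On the upward-sloping branch, Q* = 10.
Check: AVC at Q = 10 is $55 ≤ P, so revenue covers variable cost.
Profit = P·Q − TC = 255·10 − 849 = $1701.

Produce at Q = 10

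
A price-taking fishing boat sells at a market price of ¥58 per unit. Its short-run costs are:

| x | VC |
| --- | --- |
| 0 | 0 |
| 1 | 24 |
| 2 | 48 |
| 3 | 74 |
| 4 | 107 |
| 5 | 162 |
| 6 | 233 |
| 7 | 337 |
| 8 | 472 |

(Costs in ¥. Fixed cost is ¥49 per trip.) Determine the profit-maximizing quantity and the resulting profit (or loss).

Profit at each row (π = 58x − TC): x=0: -49; x=1: -15; x=2: 19; x=3: 51; x=4: 76; x=5: 79; x=6: 66; x=7: 20; x=8: -57.
Profit is maximized at x = 5. AVC there is 162/5 = ¥32.40 ≤ P, so producing beats shutting down (which would give -¥49).

x = 5; profit = ¥79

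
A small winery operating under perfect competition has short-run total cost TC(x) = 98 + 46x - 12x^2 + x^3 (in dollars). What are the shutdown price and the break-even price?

Shutdown price = $10; break-even price = $25

AVC = 46 - 12x + x^2; minimized at x = 6, giving min AVC = $10. That is the shutdown price.
ATC = 98/x + 46 - 12x + x^2. Setting dATC/dx = −98/x^2 − 12 + 2x = 0 gives x = 7 (since 2·7^3 − 12·7^2 = 98).
min ATC = 98/7 + 46 − 12·7 + 7^2 = $25. That is the break-even price.
For $10 ≤ P < $25 the firm produces at a loss; below $10 it shuts down.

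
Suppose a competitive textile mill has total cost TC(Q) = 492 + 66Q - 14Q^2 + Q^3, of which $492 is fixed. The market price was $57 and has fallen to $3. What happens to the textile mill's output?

Output falls from 9 to 0 (the firm shuts down)

MC = 66 - 28Q + 3Q^2; the shutdown threshold is min AVC = $17 (at Q = 7).
At P = $57 ≥ min AVC, set P = MC on the rising branch: Q = 9.
At P = $3 < min AVC = $17, price no longer covers variable cost at any output, so the firm shuts down: Q = 0.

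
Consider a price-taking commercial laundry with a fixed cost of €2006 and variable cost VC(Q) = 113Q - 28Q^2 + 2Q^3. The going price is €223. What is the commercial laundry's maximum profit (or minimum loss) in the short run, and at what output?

AVC = 113 - 28Q + 2Q^2; min AVC = €15 at Q = 7. Since P = €223 ≥ min AVC, the firm produces.
MC = 113 - 56Q + 6Q^2. Setting P = MC and taking the root on the rising branch gives Q* = 11.
TR = 223·11 = 2453. TC = 2006 + 517 = 2523. Profit = 2453 − 2523 = -€70.
That loss of €70 beats the €2006 the firm would lose by shutting down; producing recovers €1936 of fixed cost.

Profit = -€70 at Q = 11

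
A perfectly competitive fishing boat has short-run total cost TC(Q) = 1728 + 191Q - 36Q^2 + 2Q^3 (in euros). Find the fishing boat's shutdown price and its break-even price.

Shutdown price = €29; break-even price = €191

AVC = 191 - 36Q + 2Q^2; minimized at Q = 9, giving min AVC = €29. That is the shutdown price.
ATC = 1728/Q + 191 - 36Q + 2Q^2. Setting dATC/dQ = −1728/Q^2 − 36 + 4Q = 0 gives Q = 12 (since 4·12^3 − 36·12^2 = 1728).
min ATC = 1728/12 + 191 − 36·12 + 2·12^2 = €191. That is the break-even price.
For €29 ≤ P < €191 the firm produces at a loss; below €29 it shuts down.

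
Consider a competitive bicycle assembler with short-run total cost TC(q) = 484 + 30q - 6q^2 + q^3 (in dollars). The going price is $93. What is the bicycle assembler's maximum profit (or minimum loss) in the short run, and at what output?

AVC = 30 - 6q + q^2 has its minimum $21 at q = 3; price $93 clears that bar, so the firm operates.
MC = 30 - 12q + 3q^2. Setting P = MC and taking the root on the rising branch gives q* = 7.
TR = 93·7 = 651. TC = 484 + 259 = 743. Profit = 651 − 743 = -$92.
Shutting down would mean losing the fixed cost of $484, so operating at a loss of $92 is better by $392.

Profit = -$92 at q = 7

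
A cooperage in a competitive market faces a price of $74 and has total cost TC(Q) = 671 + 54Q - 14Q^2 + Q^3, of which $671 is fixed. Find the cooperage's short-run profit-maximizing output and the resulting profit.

AVC = 54 - 14Q + Q^2; min AVC = $5 at Q = 7. Since P = $74 ≥ min AVC, the firm produces.
With MC = 54 - 28Q + 3Q^2, P = MC on the upward-sloping part at Q* = 10.
TR = 74·10 = 740. TC = 671 + 140 = 811. Profit = 740 − 811 = -$71.
By producing, the firm covers all variable cost plus $600 of fixed cost; shutting down would lose the full $671.

Profit = -$71 at Q = 10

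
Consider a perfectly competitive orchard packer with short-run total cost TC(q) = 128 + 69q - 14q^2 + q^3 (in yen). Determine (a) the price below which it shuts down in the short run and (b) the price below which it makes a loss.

Shutdown price = min AVC. AVC = 69 - 14q + q^2, with vertex at q = 7 and minimum ¥20.
ATC = 128/q + 69 - 14q + q^2. Setting dATC/dq = −128/q^2 − 14 + 2q = 0 gives q = 8 (since 2·8^3 − 14·8^2 = 128).
min ATC = 128/8 + 69 − 14·8 + 8^2 = ¥37. That is the break-even price.
Between these two prices the firm operates at a loss; above ¥37 it earns a profit.

Shutdown price = ¥20; break-even price = ¥37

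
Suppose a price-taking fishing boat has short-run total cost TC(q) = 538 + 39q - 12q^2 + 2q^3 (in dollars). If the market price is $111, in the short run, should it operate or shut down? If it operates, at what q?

Variable cost is VC = 39q - 12q^2 + 2q^3, so AVC = VC/q = 39 - 12q + 2q^2 and MC = dTC/dq = 39 - 24q + 6q^2.
AVC is minimized where dAVC/dq = -12 + 4q = 0, at q = 3; min AVC = 39 - 12·3 + 2·3^2 = $21.
Because $111 ≥ $21, revenue can cover variable cost; the firm operates.
Set P = MC: 111 = 39 - 24q + 6q^2 → -72 - 24q + 6q^2 = 0. The roots are q = -2 and q = 6; the profit-maximizing output is on the rising part of MC, so q* = 6.
Check: AVC at q = 6 is $39 ≤ P, so revenue covers variable cost.
Profit = P·q − TC = 111·6 − 772 = -$106, a loss, but smaller than the $538 fixed cost the firm would lose by shutting down.

Produce at q = 6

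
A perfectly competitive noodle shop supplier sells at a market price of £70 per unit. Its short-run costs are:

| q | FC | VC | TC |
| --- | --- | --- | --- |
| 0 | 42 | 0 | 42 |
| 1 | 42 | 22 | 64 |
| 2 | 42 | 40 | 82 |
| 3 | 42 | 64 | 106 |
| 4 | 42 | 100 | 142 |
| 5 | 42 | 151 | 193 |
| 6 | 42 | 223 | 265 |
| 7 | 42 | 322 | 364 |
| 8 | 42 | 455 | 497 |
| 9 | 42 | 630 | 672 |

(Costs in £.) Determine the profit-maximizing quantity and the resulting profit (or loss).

Compute π = P·q − TC at each output: q=0: -42; q=1: 6; q=2: 58; q=3: 104; q=4: 138; q=5: 157; q=6: 155; q=7: 126; q=8: 63; q=9: -42.
Profit is maximized at q = 5. AVC there is 151/5 = £30.20 ≤ P, so producing beats shutting down (which would give -£42).

q = 5; profit = £157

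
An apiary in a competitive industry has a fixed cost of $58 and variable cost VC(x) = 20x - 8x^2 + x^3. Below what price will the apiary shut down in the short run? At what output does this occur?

Short-run supply begins at min AVC. From VC = 20x - 8x^2 + x^3, AVC = 20 - 8x + x^2.
dAVC/dx = -8 + 2x = 0 gives x = 4. min AVC = 20 - 8·4 + 4^2 = 4.
For P < $4 the firm produces nothing.

$4 per unit, at x = 4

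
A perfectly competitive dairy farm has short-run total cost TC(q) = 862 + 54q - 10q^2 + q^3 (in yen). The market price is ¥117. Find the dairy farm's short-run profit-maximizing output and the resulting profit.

Profit = -¥214 at q = 9

AVC = 54 - 10q + q^2; min AVC = ¥29 at q = 5. Since P = ¥117 ≥ min AVC, the firm produces.
With MC = 54 - 20q + 3q^2, P = MC on the upward-sloping part at q* = 9.
TR = 117·9 = 1053. TC = 862 + 405 = 1267. Profit = 1053 − 1267 = -¥214.
That loss of ¥214 beats the ¥862 the firm would lose by shutting down; producing recovers ¥648 of fixed cost.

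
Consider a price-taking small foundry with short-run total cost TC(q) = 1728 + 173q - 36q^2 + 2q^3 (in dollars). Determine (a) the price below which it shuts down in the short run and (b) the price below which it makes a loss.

Shutdown price = min AVC. AVC = 173 - 36q + 2q^2, with vertex at q = 9 and minimum $11.
ATC = 1728/q + 173 - 36q + 2q^2. Setting dATC/dq = −1728/q^2 − 36 + 4q = 0 gives q = 12 (since 4·12^3 − 36·12^2 = 1728).
min ATC = 1728/12 + 173 − 36·12 + 2·12^2 = $173. That is the break-even price.
For $11 ≤ P < $173 the firm produces at a loss; below $11 it shuts down.

Shutdown price = $11; break-even price = $173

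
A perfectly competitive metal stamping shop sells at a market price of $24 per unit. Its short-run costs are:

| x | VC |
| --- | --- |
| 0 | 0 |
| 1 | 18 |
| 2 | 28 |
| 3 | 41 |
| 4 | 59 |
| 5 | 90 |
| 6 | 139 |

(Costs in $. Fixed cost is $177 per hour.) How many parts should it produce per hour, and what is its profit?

x = 4; profit = -$140

Tabulate TR − TC: x=0: -177; x=1: -171; x=2: -157; x=3: -146; x=4: -140; x=5: -147; x=6: -172.
Profit is maximized at x = 4. AVC there is 59/4 = $14.75 ≤ P, so producing beats shutting down (which would give -$177).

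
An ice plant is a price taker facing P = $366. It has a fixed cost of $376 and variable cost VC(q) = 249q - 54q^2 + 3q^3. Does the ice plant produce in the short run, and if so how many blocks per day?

Strip out fixed cost: VC = 249q - 54q^2 + 3q^3. Then AVC = 249 - 54q + 3q^2 and MC = 249 - 108q + 9q^2.
AVC is minimized where dAVC/dq = -54 + 6q = 0, at q = 9; min AVC = 249 - 54·9 + 3·9^2 = $6.
Since P = $366 ≥ min AVC = $6, price covers variable cost and the firm should produce.
Set P = MC: 366 = 249 - 108q + 9q^2 → -117 - 108q + 9q^2 = 0. The roots are q = -1 and q = 13; the profit-maximizing output is on the rising part of MC, so q* = 13.
Check: AVC at q = 13 is $54 ≤ P, so revenue covers variable cost.
Profit = P·q − TC = 366·13 − 1078 = $3680.

Produce at q = 13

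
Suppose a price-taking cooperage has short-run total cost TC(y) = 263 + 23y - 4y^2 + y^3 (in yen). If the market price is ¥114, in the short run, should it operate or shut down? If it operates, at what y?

Variable cost is VC = 23y - 4y^2 + y^3, so AVC = VC/y = 23 - 4y + y^2 and MC = dTC/dy = 23 - 8y + 3y^2.
AVC hits its minimum where MC = AVC, at y = 2, giving min AVC = 23 - 4·2 + 2^2 = ¥19.
Since P = ¥114 ≥ min AVC = ¥19, price covers variable cost and the firm should produce.
P = MC gives -91 - 8y + 3y^2 = 0, with roots -13/3 and 7. Take the larger (rising MC): y* = 7.
Check: AVC at y = 7 is ¥44 ≤ P, so revenue covers variable cost.
Profit = P·y − TC = 114·7 − 571 = ¥227.

Produce at y = 7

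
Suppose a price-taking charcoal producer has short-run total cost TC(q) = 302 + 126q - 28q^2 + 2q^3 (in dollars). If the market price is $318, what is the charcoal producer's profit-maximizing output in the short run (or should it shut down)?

Produce at q = 12

Variable cost is VC = 126q - 28q^2 + 2q^3, so AVC = VC/q = 126 - 28q + 2q^2 and MC = dTC/dq = 126 - 56q + 6q^2.
AVC is minimized where dAVC/dq = -28 + 4q = 0, at q = 7; min AVC = 126 - 28·7 + 2·7^2 = $28.
P = $318 exceeds min AVC = $28, so the firm stays open.
Solving P = MC: -192 - 56q + 6q^2 = 0 ⇒ q = -8/3 or 12. On the upward-sloping branch, q* = 12.
Check: AVC at q = 12 is $78 ≤ P, so revenue covers variable cost.
Profit = P·q − TC = 318·12 − 1238 = $2578.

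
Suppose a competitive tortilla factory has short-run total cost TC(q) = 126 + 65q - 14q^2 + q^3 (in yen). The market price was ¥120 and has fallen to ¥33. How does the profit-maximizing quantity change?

Output falls from 11 to 8

AVC = 65 - 14q + q^2, minimized at q = 7 where min AVC = ¥16. MC = 65 - 28q + 3q^2.
At P = ¥120 ≥ min AVC, set P = MC on the rising branch: q = 11.
At P = ¥33 ≥ min AVC, set P = MC: q = 8. The firm stays open but cuts output.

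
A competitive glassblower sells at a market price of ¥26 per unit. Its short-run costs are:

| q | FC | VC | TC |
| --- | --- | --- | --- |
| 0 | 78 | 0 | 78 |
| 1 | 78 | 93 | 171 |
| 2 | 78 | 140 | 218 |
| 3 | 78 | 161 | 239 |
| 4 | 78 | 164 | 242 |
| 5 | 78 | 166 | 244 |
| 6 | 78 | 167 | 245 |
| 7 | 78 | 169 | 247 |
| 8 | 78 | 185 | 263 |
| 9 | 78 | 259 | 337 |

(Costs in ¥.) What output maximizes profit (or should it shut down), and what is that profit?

Profit at each row (π = 26q − TC): q=0: -78; q=1: -145; q=2: -166; q=3: -161; q=4: -138; q=5: -114; q=6: -89; q=7: -65; q=8: -55; q=9: -103.
Profit is maximized at q = 8. AVC there is 185/8 = ¥23.12 ≤ P, so producing beats shutting down (which would give -¥78).

q = 8; profit = -¥55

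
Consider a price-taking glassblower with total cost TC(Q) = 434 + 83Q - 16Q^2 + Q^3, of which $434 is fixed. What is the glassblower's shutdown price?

The firm shuts down when price falls below the minimum of average variable cost. AVC = VC/Q = 83 - 16Q + Q^2.
At the minimum of AVC, MC = AVC. MC = 83 - 32Q + 3Q^2; setting MC = AVC gives 2Q^2 - 16Q = 0, so Q = 8. min AVC = 19.
So the shutdown price is $19.

$19 per unit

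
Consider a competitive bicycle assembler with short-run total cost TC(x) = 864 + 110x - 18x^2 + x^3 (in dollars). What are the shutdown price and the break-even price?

AVC = 110 - 18x + x^2; minimized at x = 9, giving min AVC = $29. That is the shutdown price.
ATC = 864/x + 110 - 18x + x^2. Setting dATC/dx = −864/x^2 − 18 + 2x = 0 gives x = 12 (since 2·12^3 − 18·12^2 = 864).
min ATC = 864/12 + 110 − 18·12 + 12^2 = $110. That is the break-even price.
For $29 ≤ P < $110 the firm produces at a loss; below $29 it shuts down.

Shutdown price = $29; break-even price = $110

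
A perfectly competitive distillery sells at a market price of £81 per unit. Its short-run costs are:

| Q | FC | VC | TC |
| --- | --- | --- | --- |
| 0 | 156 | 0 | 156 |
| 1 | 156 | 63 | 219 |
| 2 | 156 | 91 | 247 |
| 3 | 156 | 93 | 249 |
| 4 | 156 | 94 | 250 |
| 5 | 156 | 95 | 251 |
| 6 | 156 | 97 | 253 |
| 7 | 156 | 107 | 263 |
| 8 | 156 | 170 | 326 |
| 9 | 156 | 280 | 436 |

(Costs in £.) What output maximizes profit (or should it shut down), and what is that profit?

Profit at each row (π = 81Q − TC): Q=0: -156; Q=1: -138; Q=2: -85; Q=3: -6; Q=4: 74; Q=5: 154; Q=6: 233; Q=7: 304; Q=8: 322; Q=9: 293.
Profit is maximized at Q = 8. AVC there is 170/8 = £21.25 ≤ P, so producing beats shutting down (which would give -£156).

Q = 8; profit = £322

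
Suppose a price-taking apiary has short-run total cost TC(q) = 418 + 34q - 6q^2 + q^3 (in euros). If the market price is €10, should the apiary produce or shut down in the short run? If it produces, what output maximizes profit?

From TC, MC = TC'(q) = 34 - 12q + 3q^2 and AVC = VC/q = 34 - 6q + q^2.
AVC is minimized where dAVC/dq = -6 + 2q = 0, at q = 3; min AVC = 34 - 6·3 + 3^2 = €25.
Since P = €10 < min AVC = €25, price fails to cover variable cost at any output.
Shutting down limits the loss to fixed cost, €418.

Shut down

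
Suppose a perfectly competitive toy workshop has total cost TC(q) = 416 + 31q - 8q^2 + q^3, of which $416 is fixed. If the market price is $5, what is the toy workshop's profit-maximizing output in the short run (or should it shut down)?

Strip out fixed cost: VC = 31q - 8q^2 + q^3. Then AVC = 31 - 8q + q^2 and MC = 31 - 16q + 3q^2.
The AVC parabola has its vertex at q = 8/2 = 4, where AVC = 31 - 8·4 + 4^2 = $15.
With P < min AVC ($5 < $15), every unit sold adds to the loss.
Best response: produce nothing and absorb the $416 fixed cost.

Shut down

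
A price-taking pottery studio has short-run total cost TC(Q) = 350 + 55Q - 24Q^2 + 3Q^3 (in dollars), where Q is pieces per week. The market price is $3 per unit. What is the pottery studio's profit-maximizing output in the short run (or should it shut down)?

Shut down

From TC, MC = TC'(Q) = 55 - 48Q + 9Q^2 and AVC = VC/Q = 55 - 24Q + 3Q^2.
AVC is minimized where dAVC/dQ = -24 + 6Q = 0, at Q = 4; min AVC = 55 - 24·4 + 3·4^2 = $7.
Since P = $3 < min AVC = $7, price fails to cover variable cost at any output.
The firm minimizes its loss by shutting down and losing only its fixed cost of $350.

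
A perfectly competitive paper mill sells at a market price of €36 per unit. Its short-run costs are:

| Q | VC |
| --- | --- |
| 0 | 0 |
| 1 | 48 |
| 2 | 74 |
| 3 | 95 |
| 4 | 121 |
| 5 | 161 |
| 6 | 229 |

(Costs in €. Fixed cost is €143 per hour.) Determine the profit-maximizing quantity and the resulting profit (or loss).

Q = 4; profit = -€120

Profit at each row (π = 36Q − TC): Q=0: -143; Q=1: -155; Q=2: -145; Q=3: -130; Q=4: -120; Q=5: -124; Q=6: -156.
Profit is maximized at Q = 4. AVC there is 121/4 = €30.25 ≤ P, so producing beats shutting down (which would give -€143).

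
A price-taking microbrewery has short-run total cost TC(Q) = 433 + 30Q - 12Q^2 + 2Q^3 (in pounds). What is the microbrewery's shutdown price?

The firm shuts down when price falls below the minimum of average variable cost. AVC = VC/Q = 30 - 12Q + 2Q^2.
At the minimum of AVC, MC = AVC. MC = 30 - 24Q + 6Q^2; setting MC = AVC gives 4Q^2 - 12Q = 0, so Q = 3. min AVC = 12.
For P < £12 the firm produces nothing.

£12 per unit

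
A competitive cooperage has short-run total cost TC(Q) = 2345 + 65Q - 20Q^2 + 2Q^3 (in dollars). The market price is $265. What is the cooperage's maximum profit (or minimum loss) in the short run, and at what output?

Profit = -$345 at Q = 10

AVC = 65 - 20Q + 2Q^2; min AVC = $15 at Q = 5. Since P = $265 ≥ min AVC, the firm produces.
MC = 65 - 40Q + 6Q^2. Setting P = MC and taking the root on the rising branch gives Q* = 10.
TR = 265·10 = 2650. TC = 2345 + 650 = 2995. Profit = 2650 − 2995 = -$345.
By producing, the firm covers all variable cost plus $2000 of fixed cost; shutting down would lose the full $2345.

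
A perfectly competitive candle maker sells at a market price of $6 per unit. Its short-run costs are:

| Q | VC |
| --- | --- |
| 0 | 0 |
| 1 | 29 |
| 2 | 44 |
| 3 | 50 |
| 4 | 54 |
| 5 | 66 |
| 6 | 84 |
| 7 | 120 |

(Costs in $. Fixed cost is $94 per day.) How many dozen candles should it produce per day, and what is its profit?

Q = 0 (shut down); profit = -$94

Profit at each row (π = 6Q − TC): Q=0: -94; Q=1: -117; Q=2: -126; Q=3: -126; Q=4: -124; Q=5: -130; Q=6: -142; Q=7: -172.
Profit is highest at Q = 0. Equivalently, the lowest AVC in the table is 66/5 ≈ $13.20 at Q = 5, and P = $6 falls below it — price never covers variable cost, so the firm shuts down and loses only its fixed cost.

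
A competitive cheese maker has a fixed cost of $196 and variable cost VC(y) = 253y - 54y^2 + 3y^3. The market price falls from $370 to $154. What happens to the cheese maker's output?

Output falls from 13 to 11

AVC = 253 - 54y + 3y^2, minimized at y = 9 where min AVC = $10. MC = 253 - 108y + 9y^2.
At P = $370 ≥ min AVC, set P = MC on the rising branch: y = 13.
At P = $154 ≥ min AVC, set P = MC: y = 11. The firm stays open but cuts output.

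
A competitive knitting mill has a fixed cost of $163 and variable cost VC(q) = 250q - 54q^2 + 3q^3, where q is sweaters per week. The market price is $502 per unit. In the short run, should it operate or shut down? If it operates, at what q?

Produce at q = 14

From TC, MC = TC'(q) = 250 - 108q + 9q^2 and AVC = VC/q = 250 - 54q + 3q^2.
AVC is minimized where dAVC/dq = -54 + 6q = 0, at q = 9; min AVC = 250 - 54·9 + 3·9^2 = $7.
Since P = $502 ≥ min AVC = $7, price covers variable cost and the firm should produce.
Set P = MC: 502 = 250 - 108q + 9q^2 → -252 - 108q + 9q^2 = 0. The roots are q = -2 and q = 14; the profit-maximizing output is on the rising part of MC, so q* = 14.
Check: AVC at q = 14 is $82 ≤ P, so revenue covers variable cost.
Profit = P·q − TC = 502·14 − 1311 = $5717.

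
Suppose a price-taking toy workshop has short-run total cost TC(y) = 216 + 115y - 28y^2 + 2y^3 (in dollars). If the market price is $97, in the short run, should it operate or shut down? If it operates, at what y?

Produce at y = 9

Variable cost is VC = 115y - 28y^2 + 2y^3, so AVC = VC/y = 115 - 28y + 2y^2 and MC = dTC/dy = 115 - 56y + 6y^2.
AVC hits its minimum where MC = AVC, at y = 7, giving min AVC = 115 - 28·7 + 2·7^2 = $17.
Since P = $97 ≥ min AVC = $17, price covers variable cost and the firm should produce.
P = MC gives 18 - 56y + 6y^2 = 0, with roots 1/3 and 9. Take the larger (rising MC): y* = 9.
Check: AVC at y = 9 is $25 ≤ P, so revenue covers variable cost.
Profit = P·y − TC = 97·9 − 441 = $432.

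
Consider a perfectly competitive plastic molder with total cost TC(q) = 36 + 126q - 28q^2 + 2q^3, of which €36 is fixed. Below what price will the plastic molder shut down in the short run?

The firm shuts down when price falls below the minimum of average variable cost. AVC = VC/q = 126 - 28q + 2q^2.
At the minimum of AVC, MC = AVC. MC = 126 - 56q + 6q^2; setting MC = AVC gives 4q^2 - 28q = 0, so q = 7. min AVC = 28.
So the shutdown price is €28.

€28 per unit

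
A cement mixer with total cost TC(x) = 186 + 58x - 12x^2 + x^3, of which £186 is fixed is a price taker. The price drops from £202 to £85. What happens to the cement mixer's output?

Output falls from 12 to 9

AVC = 58 - 12x + x^2, minimized at x = 6 where min AVC = £22. MC = 58 - 24x + 3x^2.
At P = £202 ≥ min AVC, set P = MC on the rising branch: x = 12.
At P = £85 ≥ min AVC, set P = MC: x = 9. The firm stays open but cuts output.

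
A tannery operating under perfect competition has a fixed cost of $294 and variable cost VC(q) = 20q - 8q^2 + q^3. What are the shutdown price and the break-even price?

AVC = 20 - 8q + q^2; minimized at q = 4, giving min AVC = $4. That is the shutdown price.
ATC = 294/q + 20 - 8q + q^2. Setting dATC/dq = −294/q^2 − 8 + 2q = 0 gives q = 7 (since 2·7^3 − 8·7^2 = 294).
min ATC = 294/7 + 20 − 8·7 + 7^2 = $55. That is the break-even price.
For $4 ≤ P < $55 the firm produces at a loss; below $4 it shuts down.

Shutdown price = $4; break-even price = $55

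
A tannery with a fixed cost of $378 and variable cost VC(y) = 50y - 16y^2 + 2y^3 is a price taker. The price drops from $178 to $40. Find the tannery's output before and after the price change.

Output falls from 8 to 5

MC = 50 - 32y + 6y^2; the shutdown threshold is min AVC = $18 (at y = 4).
At P = $178 ≥ min AVC, set P = MC on the rising branch: y = 8.
At P = $40 ≥ min AVC, set P = MC: y = 5. The firm stays open but cuts output.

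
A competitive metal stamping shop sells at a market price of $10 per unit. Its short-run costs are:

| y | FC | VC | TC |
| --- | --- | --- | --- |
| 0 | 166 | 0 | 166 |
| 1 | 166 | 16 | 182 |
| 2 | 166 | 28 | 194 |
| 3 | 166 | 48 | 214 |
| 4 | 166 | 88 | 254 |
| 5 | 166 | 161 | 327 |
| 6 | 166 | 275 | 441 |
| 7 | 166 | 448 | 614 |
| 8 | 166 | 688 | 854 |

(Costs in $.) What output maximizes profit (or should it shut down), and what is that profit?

y = 0 (shut down); profit = -$166

Compute π = P·y − TC at each output: y=0: -166; y=1: -172; y=2: -174; y=3: -184; y=4: -214; y=5: -277; y=6: -381; y=7: -544; y=8: -774.
Profit is highest at y = 0. Equivalently, the lowest AVC in the table is 28/2 ≈ $14 at y = 2, and P = $10 falls below it — price never covers variable cost, so the firm shuts down and loses only its fixed cost.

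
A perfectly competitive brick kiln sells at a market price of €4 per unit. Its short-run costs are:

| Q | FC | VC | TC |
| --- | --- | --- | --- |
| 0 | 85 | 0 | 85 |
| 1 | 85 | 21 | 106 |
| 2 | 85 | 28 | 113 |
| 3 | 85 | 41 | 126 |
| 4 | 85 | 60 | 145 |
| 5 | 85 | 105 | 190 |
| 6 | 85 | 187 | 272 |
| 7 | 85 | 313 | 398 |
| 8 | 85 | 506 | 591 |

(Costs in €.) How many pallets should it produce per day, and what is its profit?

Profit at each row (π = 4Q − TC): Q=0: -85; Q=1: -102; Q=2: -105; Q=3: -114; Q=4: -129; Q=5: -170; Q=6: -248; Q=7: -370; Q=8: -559.
Profit is highest at Q = 0. Equivalently, the lowest AVC in the table is 41/3 ≈ €13.67 at Q = 3, and P = €4 falls below it — price never covers variable cost, so the firm shuts down and loses only its fixed cost.

Q = 0 (shut down); profit = -€85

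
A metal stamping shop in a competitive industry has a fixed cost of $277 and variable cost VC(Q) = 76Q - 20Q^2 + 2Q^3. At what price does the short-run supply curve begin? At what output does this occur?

Short-run supply begins at min AVC. From VC = 76Q - 20Q^2 + 2Q^3, AVC = 76 - 20Q + 2Q^2.
At the minimum of AVC, MC = AVC. MC = 76 - 40Q + 6Q^2; setting MC = AVC gives 4Q^2 - 20Q = 0, so Q = 5. min AVC = 26.
The firm shuts down for any P below $26.

$26 per unit, at Q = 5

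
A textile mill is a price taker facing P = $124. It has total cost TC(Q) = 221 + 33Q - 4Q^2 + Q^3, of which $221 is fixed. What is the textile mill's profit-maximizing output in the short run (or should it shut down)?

Produce at Q = 7

From TC, MC = TC'(Q) = 33 - 8Q + 3Q^2 and AVC = VC/Q = 33 - 4Q + Q^2.
AVC is minimized where dAVC/dQ = -4 + 2Q = 0, at Q = 2; min AVC = 33 - 4·2 + 2^2 = $29.
Because $124 ≥ $29, revenue can cover variable cost; the firm operates.
P = MC gives -91 - 8Q + 3Q^2 = 0, with roots -13/3 and 7. Take the larger (rising MC): Q* = 7.
Check: AVC at Q = 7 is $54 ≤ P, so revenue covers variable cost.
Profit = P·Q − TC = 124·7 − 599 = $269.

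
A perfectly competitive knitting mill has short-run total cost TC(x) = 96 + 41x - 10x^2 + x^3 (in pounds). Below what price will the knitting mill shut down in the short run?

The firm shuts down when price falls below the minimum of average variable cost. AVC = VC/x = 41 - 10x + x^2.
dAVC/dx = -10 + 2x = 0 gives x = 5. min AVC = 41 - 10·5 + 5^2 = 16.
So the shutdown price is £16.

£16 per unit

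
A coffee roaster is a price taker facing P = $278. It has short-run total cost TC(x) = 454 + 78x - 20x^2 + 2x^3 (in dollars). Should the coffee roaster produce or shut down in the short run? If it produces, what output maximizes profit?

Produce at x = 10

Variable cost is VC = 78x - 20x^2 + 2x^3, so AVC = VC/x = 78 - 20x + 2x^2 and MC = dTC/dx = 78 - 40x + 6x^2.
AVC hits its minimum where MC = AVC, at x = 5, giving min AVC = 78 - 20·5 + 2·5^2 = $28.
P = $278 exceeds min AVC = $28, so the firm stays open.
Set P = MC: 278 = 78 - 40x + 6x^2 → -200 - 40x + 6x^2 = 0. The roots are x = -10/3 and x = 10; the profit-maximizing output is on the rising part of MC, so x* = 10.
Check: AVC at x = 10 is $78 ≤ P, so revenue covers variable cost.
Profit = P·x − TC = 278·10 − 1234 = $1546.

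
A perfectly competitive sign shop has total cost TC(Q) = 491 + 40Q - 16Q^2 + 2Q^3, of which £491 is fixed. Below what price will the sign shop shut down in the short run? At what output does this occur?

£8 per unit, at Q = 4

Short-run supply begins at min AVC. From VC = 40Q - 16Q^2 + 2Q^3, AVC = 40 - 16Q + 2Q^2.
dAVC/dQ = -16 + 4Q = 0 gives Q = 4. min AVC = 40 - 16·4 + 2·4^2 = 8.
The firm shuts down for any P below £8.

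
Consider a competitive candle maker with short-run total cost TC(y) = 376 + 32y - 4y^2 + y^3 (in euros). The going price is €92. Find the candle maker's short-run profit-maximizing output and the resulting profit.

Profit = -€88 at y = 6

AVC = 32 - 4y + y^2; min AVC = €28 at y = 2. Since P = €92 ≥ min AVC, the firm produces.
With MC = 32 - 8y + 3y^2, P = MC on the upward-sloping part at y* = 6.
TR = 92·6 = 552. TC = 376 + 264 = 640. Profit = 552 − 640 = -€88.
Shutting down would mean losing the fixed cost of €376, so operating at a loss of €88 is better by €288.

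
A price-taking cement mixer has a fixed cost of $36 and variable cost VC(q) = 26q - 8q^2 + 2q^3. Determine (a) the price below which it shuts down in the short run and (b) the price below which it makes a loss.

Shutdown price = min AVC. AVC = 26 - 8q + 2q^2, with vertex at q = 2 and minimum $18.
ATC = 36/q + 26 - 8q + 2q^2. Setting dATC/dq = −36/q^2 − 8 + 4q = 0 gives q = 3 (since 4·3^3 − 8·3^2 = 36).
min ATC = 36/3 + 26 − 8·3 + 2·3^2 = $32. That is the break-even price.
Between these two prices the firm operates at a loss; above $32 it earns a profit.

Shutdown price = $18; break-even price = $32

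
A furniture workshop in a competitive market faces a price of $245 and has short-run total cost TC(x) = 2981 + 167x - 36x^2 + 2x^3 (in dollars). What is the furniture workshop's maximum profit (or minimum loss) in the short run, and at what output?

Profit = -$277 at x = 13

AVC = 167 - 36x + 2x^2 has its minimum $5 at x = 9; price $245 clears that bar, so the firm operates.
With MC = 167 - 72x + 6x^2, P = MC on the upward-sloping part at x* = 13.
TR = 245·13 = 3185. TC = 2981 + 481 = 3462. Profit = 3185 − 3462 = -$277.
That loss of $277 beats the $2981 the firm would lose by shutting down; producing recovers $2704 of fixed cost.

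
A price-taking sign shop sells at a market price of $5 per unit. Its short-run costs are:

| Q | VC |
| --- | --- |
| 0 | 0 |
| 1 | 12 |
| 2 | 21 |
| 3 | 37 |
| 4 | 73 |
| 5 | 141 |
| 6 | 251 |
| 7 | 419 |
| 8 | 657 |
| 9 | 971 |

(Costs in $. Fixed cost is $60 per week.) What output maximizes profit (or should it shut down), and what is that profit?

Q = 0 (shut down); profit = -$60

Compute π = P·Q − TC at each output: Q=0: -60; Q=1: -67; Q=2: -71; Q=3: -82; Q=4: -113; Q=5: -176; Q=6: -281; Q=7: -444; Q=8: -677; Q=9: -986.
Profit is highest at Q = 0. Equivalently, the lowest AVC in the table is 21/2 ≈ $10.50 at Q = 2, and P = $5 falls below it — price never covers variable cost, so the firm shuts down and loses only its fixed cost.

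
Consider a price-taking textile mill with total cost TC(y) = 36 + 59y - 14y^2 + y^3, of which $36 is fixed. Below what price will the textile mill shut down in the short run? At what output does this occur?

$10 per unit, at y = 7

The firm shuts down when price falls below the minimum of average variable cost. AVC = VC/y = 59 - 14y + y^2.
At the minimum of AVC, MC = AVC. MC = 59 - 28y + 3y^2; setting MC = AVC gives 2y^2 - 14y = 0, so y = 7. min AVC = 10.
For P < $10 the firm produces nothing.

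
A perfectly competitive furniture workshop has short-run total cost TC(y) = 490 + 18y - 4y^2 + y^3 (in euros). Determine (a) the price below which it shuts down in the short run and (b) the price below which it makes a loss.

Shutdown price = min AVC. AVC = 18 - 4y + y^2, with vertex at y = 2 and minimum €14.
ATC = 490/y + 18 - 4y + y^2. Setting dATC/dy = −490/y^2 − 4 + 2y = 0 gives y = 7 (since 2·7^3 − 4·7^2 = 490).
min ATC = 490/7 + 18 − 4·7 + 7^2 = €109. That is the break-even price.
For €14 ≤ P < €109 the firm produces at a loss; below €14 it shuts down.

Shutdown price = €14; break-even price = €109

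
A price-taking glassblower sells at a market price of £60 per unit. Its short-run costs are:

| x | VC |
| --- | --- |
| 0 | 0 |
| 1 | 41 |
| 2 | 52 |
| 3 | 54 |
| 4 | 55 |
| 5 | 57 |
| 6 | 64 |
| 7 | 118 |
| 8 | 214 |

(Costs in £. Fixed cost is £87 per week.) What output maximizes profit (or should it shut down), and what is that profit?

Profit at each row (π = 60x − TC): x=0: -87; x=1: -68; x=2: -19; x=3: 39; x=4: 98; x=5: 156; x=6: 209; x=7: 215; x=8: 179.
Profit is maximized at x = 7. AVC there is 118/7 = £16.86 ≤ P, so producing beats shutting down (which would give -£87).

x = 7; profit = £215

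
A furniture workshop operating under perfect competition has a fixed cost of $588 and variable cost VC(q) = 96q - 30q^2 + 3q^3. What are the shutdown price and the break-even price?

Shutdown price = $21; break-even price = $117

Shutdown price = min AVC. AVC = 96 - 30q + 3q^2, with vertex at q = 5 and minimum $21.
ATC = 588/q + 96 - 30q + 3q^2. Setting dATC/dq = −588/q^2 − 30 + 6q = 0 gives q = 7 (since 6·7^3 − 30·7^2 = 588).
min ATC = 588/7 + 96 − 30·7 + 3·7^2 = $117. That is the break-even price.
For $21 ≤ P < $117 the firm produces at a loss; below $21 it shuts down.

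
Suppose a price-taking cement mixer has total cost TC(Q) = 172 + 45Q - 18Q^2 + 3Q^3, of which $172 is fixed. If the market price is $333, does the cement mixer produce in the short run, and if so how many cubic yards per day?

Strip out fixed cost: VC = 45Q - 18Q^2 + 3Q^3. Then AVC = 45 - 18Q + 3Q^2 and MC = 45 - 36Q + 9Q^2.
AVC is minimized where dAVC/dQ = -18 + 6Q = 0, at Q = 3; min AVC = 45 - 18·3 + 3·3^2 = $18.
P = $333 exceeds min AVC = $18, so the firm stays open.
Set P = MC: 333 = 45 - 36Q + 9Q^2 → -288 - 36Q + 9Q^2 = 0. The roots are Q = -4 and Q = 8; the profit-maximizing output is on the rising part of MC, so Q* = 8.
Check: AVC at Q = 8 is $93 ≤ P, so revenue covers variable cost.
Profit = P·Q − TC = 333·8 − 916 = $1748.

Produce at Q = 8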